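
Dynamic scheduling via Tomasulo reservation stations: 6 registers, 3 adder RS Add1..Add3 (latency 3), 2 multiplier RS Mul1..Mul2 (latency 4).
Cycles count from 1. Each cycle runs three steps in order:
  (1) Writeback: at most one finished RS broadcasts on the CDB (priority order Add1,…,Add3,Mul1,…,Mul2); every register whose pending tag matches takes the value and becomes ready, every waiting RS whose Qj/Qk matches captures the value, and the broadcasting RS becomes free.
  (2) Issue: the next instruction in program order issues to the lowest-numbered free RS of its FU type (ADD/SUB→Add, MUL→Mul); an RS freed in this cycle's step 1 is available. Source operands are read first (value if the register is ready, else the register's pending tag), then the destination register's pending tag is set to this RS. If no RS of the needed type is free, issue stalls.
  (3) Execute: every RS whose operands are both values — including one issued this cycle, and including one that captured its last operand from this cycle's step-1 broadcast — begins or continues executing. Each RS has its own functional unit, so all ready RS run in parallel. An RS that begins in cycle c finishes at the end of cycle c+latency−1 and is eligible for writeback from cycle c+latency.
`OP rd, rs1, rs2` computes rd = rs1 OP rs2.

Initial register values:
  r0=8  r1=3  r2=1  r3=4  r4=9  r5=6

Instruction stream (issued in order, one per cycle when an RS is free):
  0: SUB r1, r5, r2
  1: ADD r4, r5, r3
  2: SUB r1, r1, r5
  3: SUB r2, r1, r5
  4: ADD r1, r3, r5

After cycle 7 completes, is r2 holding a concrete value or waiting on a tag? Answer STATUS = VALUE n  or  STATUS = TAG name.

STATUS = TAG Add1

c1: issue SUB r1<-Add1 | r0:8,r1:Add1,r2:1,r3:4,r4:9,r5:6
c2: issue ADD r4<-Add2 | r0:8,r1:Add1,r2:1,r3:4,r4:Add2,r5:6
c3: issue SUB r1<-Add3 | r0:8,r1:Add3,r2:1,r3:4,r4:Add2,r5:6
c4: CDB Add1=5; issue SUB r2<-Add1 | r0:8,r1:Add3,r2:Add1,r3:4,r4:Add2,r5:6
c5: CDB Add2=10; issue ADD r1<-Add2 | r0:8,r1:Add2,r2:Add1,r3:4,r4:10,r5:6
c6: - | r0:8,r1:Add2,r2:Add1,r3:4,r4:10,r5:6
c7: CDB Add3=-1 | r0:8,r1:Add2,r2:Add1,r3:4,r4:10,r5:6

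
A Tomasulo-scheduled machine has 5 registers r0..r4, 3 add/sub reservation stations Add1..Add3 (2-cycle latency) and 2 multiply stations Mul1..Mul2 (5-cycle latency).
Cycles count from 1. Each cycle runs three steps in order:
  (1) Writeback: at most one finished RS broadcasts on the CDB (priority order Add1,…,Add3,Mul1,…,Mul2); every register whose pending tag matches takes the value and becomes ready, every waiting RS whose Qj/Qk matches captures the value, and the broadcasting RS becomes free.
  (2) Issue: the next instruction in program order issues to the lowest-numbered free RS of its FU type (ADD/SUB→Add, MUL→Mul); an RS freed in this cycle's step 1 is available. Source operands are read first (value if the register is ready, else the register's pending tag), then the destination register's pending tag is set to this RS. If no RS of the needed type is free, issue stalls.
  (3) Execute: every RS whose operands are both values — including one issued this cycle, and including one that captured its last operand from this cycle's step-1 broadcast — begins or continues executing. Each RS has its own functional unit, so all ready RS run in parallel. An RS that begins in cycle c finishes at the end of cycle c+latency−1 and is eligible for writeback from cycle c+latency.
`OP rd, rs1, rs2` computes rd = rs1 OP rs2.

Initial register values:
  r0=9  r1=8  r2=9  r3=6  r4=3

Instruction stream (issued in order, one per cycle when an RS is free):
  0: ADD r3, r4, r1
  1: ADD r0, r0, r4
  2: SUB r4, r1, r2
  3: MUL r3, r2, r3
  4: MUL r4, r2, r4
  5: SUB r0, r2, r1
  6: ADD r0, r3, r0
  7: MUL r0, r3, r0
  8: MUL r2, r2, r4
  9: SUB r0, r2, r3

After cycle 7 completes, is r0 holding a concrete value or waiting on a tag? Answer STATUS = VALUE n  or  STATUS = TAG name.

STATUS = TAG Add2

c1: issue ADD r3<-Add1 | r0:9,r1:8,r2:9,r3:Add1,r4:3
c2: issue ADD r0<-Add2 | r0:Add2,r1:8,r2:9,r3:Add1,r4:3
c3: CDB Add1=11; issue SUB r4<-Add1 | r0:Add2,r1:8,r2:9,r3:11,r4:Add1
c4: CDB Add2=12; issue MUL r3<-Mul1 | r0:12,r1:8,r2:9,r3:Mul1,r4:Add1
c5: CDB Add1=-1; issue MUL r4<-Mul2 | r0:12,r1:8,r2:9,r3:Mul1,r4:Mul2
c6: issue SUB r0<-Add1 | r0:Add1,r1:8,r2:9,r3:Mul1,r4:Mul2
c7: issue ADD r0<-Add2 | r0:Add2,r1:8,r2:9,r3:Mul1,r4:Mul2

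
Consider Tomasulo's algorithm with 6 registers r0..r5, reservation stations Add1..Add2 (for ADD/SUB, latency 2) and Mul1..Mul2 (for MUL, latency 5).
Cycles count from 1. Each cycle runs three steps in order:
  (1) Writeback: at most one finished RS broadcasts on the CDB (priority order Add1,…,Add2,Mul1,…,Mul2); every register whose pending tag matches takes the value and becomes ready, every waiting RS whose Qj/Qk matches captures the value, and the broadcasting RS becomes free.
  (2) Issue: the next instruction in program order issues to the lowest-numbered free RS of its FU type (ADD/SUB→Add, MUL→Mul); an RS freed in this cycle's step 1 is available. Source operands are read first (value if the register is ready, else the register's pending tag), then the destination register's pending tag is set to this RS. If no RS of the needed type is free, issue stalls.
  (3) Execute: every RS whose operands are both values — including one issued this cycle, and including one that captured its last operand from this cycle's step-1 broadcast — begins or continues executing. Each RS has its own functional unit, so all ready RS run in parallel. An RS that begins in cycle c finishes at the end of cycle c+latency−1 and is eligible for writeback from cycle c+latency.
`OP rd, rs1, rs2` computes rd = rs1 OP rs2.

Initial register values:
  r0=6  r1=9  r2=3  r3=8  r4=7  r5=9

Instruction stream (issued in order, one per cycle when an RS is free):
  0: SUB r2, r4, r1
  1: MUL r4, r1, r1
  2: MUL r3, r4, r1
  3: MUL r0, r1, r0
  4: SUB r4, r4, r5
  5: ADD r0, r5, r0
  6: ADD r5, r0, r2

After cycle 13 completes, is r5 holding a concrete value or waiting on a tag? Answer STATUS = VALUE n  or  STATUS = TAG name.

STATUS = TAG Add1

c1: issue SUB r2<-Add1 | r0:6,r1:9,r2:Add1,r3:8,r4:7,r5:9
c2: issue MUL r4<-Mul1 | r0:6,r1:9,r2:Add1,r3:8,r4:Mul1,r5:9
c3: CDB Add1=-2; issue MUL r3<-Mul2 | r0:6,r1:9,r2:-2,r3:Mul2,r4:Mul1,r5:9
c4: stall | r0:6,r1:9,r2:-2,r3:Mul2,r4:Mul1,r5:9
c5: stall | r0:6,r1:9,r2:-2,r3:Mul2,r4:Mul1,r5:9
c6: stall | r0:6,r1:9,r2:-2,r3:Mul2,r4:Mul1,r5:9
c7: CDB Mul1=81; issue MUL r0<-Mul1 | r0:Mul1,r1:9,r2:-2,r3:Mul2,r4:81,r5:9
c8: issue SUB r4<-Add1 | r0:Mul1,r1:9,r2:-2,r3:Mul2,r4:Add1,r5:9
c9: issue ADD r0<-Add2 | r0:Add2,r1:9,r2:-2,r3:Mul2,r4:Add1,r5:9
c10: CDB Add1=72; issue ADD r5<-Add1 | r0:Add2,r1:9,r2:-2,r3:Mul2,r4:72,r5:Add1
c11: - | r0:Add2,r1:9,r2:-2,r3:Mul2,r4:72,r5:Add1
c12: CDB Mul1=54 | r0:Add2,r1:9,r2:-2,r3:Mul2,r4:72,r5:Add1
c13: CDB Mul2=729 | r0:Add2,r1:9,r2:-2,r3:729,r4:72,r5:Add1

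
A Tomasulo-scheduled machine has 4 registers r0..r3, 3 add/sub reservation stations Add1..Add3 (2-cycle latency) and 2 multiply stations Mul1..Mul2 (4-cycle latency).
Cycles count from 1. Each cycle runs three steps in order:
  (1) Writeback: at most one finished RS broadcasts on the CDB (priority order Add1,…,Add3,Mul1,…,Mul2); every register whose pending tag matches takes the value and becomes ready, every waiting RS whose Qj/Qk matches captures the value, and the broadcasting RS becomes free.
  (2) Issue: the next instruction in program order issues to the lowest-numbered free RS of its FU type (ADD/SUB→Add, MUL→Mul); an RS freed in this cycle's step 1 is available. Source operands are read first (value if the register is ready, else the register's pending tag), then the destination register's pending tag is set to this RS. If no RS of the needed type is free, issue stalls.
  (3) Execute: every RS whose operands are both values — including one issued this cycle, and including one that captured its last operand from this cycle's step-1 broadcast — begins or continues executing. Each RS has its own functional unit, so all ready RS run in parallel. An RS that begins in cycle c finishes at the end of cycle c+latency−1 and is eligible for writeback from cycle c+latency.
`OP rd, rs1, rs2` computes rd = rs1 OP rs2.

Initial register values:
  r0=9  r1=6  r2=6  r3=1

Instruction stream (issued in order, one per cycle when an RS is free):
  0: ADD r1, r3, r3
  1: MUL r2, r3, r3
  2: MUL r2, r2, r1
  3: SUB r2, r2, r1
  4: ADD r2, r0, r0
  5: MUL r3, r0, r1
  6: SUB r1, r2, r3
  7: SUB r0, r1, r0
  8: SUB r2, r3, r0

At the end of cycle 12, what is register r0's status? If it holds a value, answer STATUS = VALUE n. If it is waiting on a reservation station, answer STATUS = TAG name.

c1: issue ADD r1<-Add1 | r0:9,r1:Add1,r2:6,r3:1
c2: issue MUL r2<-Mul1 | r0:9,r1:Add1,r2:Mul1,r3:1
c3: CDB Add1=2; issue MUL r2<-Mul2 | r0:9,r1:2,r2:Mul2,r3:1
c4: issue SUB r2<-Add1 | r0:9,r1:2,r2:Add1,r3:1
c5: issue ADD r2<-Add2 | r0:9,r1:2,r2:Add2,r3:1
c6: CDB Mul1=1; issue MUL r3<-Mul1 | r0:9,r1:2,r2:Add2,r3:Mul1
c7: CDB Add2=18; issue SUB r1<-Add2 | r0:9,r1:Add2,r2:18,r3:Mul1
c8: issue SUB r0<-Add3 | r0:Add3,r1:Add2,r2:18,r3:Mul1
c9: stall | r0:Add3,r1:Add2,r2:18,r3:Mul1
c10: CDB Mul1=18; stall | r0:Add3,r1:Add2,r2:18,r3:18
c11: CDB Mul2=2; stall | r0:Add3,r1:Add2,r2:18,r3:18
c12: CDB Add2=0; issue SUB r2<-Add2 | r0:Add3,r1:0,r2:Add2,r3:18

STATUS = TAG Add3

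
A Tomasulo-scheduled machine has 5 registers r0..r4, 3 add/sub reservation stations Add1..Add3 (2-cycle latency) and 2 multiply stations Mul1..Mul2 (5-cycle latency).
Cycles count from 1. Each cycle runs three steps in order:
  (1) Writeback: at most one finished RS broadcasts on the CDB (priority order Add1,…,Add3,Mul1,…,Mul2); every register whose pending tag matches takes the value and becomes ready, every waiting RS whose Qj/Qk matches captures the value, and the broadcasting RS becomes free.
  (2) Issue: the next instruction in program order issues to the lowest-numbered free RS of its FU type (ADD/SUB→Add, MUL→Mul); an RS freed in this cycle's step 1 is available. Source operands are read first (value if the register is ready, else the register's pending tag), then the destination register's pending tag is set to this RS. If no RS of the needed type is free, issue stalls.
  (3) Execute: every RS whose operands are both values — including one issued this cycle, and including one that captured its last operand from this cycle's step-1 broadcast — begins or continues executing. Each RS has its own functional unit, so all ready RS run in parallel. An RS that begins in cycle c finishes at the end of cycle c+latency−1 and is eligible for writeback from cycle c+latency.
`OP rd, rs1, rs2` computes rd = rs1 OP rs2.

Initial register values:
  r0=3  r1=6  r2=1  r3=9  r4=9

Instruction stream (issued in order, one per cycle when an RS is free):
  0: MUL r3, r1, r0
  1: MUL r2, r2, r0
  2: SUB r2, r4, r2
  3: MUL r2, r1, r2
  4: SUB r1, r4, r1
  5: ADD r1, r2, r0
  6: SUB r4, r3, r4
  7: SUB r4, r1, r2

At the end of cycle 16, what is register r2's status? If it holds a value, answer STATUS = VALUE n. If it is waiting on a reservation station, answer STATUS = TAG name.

c1: issue MUL r3<-Mul1 | r0:3,r1:6,r2:1,r3:Mul1,r4:9
c2: issue MUL r2<-Mul2 | r0:3,r1:6,r2:Mul2,r3:Mul1,r4:9
c3: issue SUB r2<-Add1 | r0:3,r1:6,r2:Add1,r3:Mul1,r4:9
c4: stall | r0:3,r1:6,r2:Add1,r3:Mul1,r4:9
c5: stall | r0:3,r1:6,r2:Add1,r3:Mul1,r4:9
c6: CDB Mul1=18; issue MUL r2<-Mul1 | r0:3,r1:6,r2:Mul1,r3:18,r4:9
c7: CDB Mul2=3; issue SUB r1<-Add2 | r0:3,r1:Add2,r2:Mul1,r3:18,r4:9
c8: issue ADD r1<-Add3 | r0:3,r1:Add3,r2:Mul1,r3:18,r4:9
c9: CDB Add1=6; issue SUB r4<-Add1 | r0:3,r1:Add3,r2:Mul1,r3:18,r4:Add1
c10: CDB Add2=3; issue SUB r4<-Add2 | r0:3,r1:Add3,r2:Mul1,r3:18,r4:Add2
c11: CDB Add1=9 | r0:3,r1:Add3,r2:Mul1,r3:18,r4:Add2
c12: - | r0:3,r1:Add3,r2:Mul1,r3:18,r4:Add2
c13: - | r0:3,r1:Add3,r2:Mul1,r3:18,r4:Add2
c14: CDB Mul1=36 | r0:3,r1:Add3,r2:36,r3:18,r4:Add2
c15: - | r0:3,r1:Add3,r2:36,r3:18,r4:Add2
c16: CDB Add3=39 | r0:3,r1:39,r2:36,r3:18,r4:Add2

STATUS = VALUE 36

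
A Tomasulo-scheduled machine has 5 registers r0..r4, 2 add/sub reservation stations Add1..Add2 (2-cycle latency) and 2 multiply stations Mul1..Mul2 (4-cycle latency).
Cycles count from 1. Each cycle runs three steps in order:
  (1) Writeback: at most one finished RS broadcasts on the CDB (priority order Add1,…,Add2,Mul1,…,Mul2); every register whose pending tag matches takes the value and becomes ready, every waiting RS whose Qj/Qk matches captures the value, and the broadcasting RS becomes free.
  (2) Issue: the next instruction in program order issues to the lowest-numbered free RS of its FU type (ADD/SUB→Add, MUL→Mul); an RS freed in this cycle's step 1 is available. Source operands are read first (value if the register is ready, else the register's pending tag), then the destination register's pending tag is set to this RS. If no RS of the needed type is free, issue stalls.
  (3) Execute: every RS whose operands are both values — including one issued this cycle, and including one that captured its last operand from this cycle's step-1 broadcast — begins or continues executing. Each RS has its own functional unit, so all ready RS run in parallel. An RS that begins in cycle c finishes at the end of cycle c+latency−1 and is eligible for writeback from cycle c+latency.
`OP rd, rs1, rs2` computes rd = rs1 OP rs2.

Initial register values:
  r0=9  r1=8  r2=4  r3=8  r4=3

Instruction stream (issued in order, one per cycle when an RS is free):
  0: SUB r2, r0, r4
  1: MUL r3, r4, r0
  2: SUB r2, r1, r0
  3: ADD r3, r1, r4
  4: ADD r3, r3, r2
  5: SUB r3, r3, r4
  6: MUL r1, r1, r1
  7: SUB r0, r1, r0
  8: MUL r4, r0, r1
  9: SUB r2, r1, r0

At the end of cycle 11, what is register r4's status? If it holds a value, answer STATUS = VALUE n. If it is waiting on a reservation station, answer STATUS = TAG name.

STATUS = TAG Mul2

cycle 1: issue SUB r2<-Add1 // r0:9,r1:8,r2:Add1,r3:8,r4:3
cycle 2: issue MUL r3<-Mul1 // r0:9,r1:8,r2:Add1,r3:Mul1,r4:3
cycle 3: CDB Add1=6; issue SUB r2<-Add1 // r0:9,r1:8,r2:Add1,r3:Mul1,r4:3
cycle 4: issue ADD r3<-Add2 // r0:9,r1:8,r2:Add1,r3:Add2,r4:3
cycle 5: CDB Add1=-1; issue ADD r3<-Add1 // r0:9,r1:8,r2:-1,r3:Add1,r4:3
cycle 6: CDB Add2=11; issue SUB r3<-Add2 // r0:9,r1:8,r2:-1,r3:Add2,r4:3
cycle 7: CDB Mul1=27; issue MUL r1<-Mul1 // r0:9,r1:Mul1,r2:-1,r3:Add2,r4:3
cycle 8: CDB Add1=10; issue SUB r0<-Add1 // r0:Add1,r1:Mul1,r2:-1,r3:Add2,r4:3
cycle 9: issue MUL r4<-Mul2 // r0:Add1,r1:Mul1,r2:-1,r3:Add2,r4:Mul2
cycle 10: CDB Add2=7; issue SUB r2<-Add2 // r0:Add1,r1:Mul1,r2:Add2,r3:7,r4:Mul2
cycle 11: CDB Mul1=64 // r0:Add1,r1:64,r2:Add2,r3:7,r4:Mul2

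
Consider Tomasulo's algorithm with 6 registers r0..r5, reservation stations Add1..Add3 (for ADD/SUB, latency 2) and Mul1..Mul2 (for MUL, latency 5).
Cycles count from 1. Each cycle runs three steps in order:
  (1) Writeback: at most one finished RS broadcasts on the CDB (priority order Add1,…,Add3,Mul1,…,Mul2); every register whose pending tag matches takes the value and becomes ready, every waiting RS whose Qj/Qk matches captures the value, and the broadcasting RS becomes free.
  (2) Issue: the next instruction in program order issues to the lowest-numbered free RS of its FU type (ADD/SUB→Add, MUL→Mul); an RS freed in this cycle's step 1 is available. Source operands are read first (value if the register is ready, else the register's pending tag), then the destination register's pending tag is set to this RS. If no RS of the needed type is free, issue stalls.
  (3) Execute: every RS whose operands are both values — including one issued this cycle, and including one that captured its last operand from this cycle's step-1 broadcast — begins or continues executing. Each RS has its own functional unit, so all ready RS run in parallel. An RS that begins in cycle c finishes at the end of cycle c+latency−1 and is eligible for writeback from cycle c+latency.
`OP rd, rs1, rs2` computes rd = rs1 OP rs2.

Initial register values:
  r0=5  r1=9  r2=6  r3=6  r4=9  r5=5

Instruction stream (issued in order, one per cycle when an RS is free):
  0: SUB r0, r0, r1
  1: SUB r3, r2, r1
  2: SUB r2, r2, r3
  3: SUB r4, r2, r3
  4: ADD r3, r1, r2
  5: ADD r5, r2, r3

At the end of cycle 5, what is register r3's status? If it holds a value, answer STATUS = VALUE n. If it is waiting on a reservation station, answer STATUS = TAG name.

STATUS = TAG Add3

cycle 1: issue SUB r0<-Add1 // r0:Add1,r1:9,r2:6,r3:6,r4:9,r5:5
cycle 2: issue SUB r3<-Add2 // r0:Add1,r1:9,r2:6,r3:Add2,r4:9,r5:5
cycle 3: CDB Add1=-4; issue SUB r2<-Add1 // r0:-4,r1:9,r2:Add1,r3:Add2,r4:9,r5:5
cycle 4: CDB Add2=-3; issue SUB r4<-Add2 // r0:-4,r1:9,r2:Add1,r3:-3,r4:Add2,r5:5
cycle 5: issue ADD r3<-Add3 // r0:-4,r1:9,r2:Add1,r3:Add3,r4:Add2,r5:5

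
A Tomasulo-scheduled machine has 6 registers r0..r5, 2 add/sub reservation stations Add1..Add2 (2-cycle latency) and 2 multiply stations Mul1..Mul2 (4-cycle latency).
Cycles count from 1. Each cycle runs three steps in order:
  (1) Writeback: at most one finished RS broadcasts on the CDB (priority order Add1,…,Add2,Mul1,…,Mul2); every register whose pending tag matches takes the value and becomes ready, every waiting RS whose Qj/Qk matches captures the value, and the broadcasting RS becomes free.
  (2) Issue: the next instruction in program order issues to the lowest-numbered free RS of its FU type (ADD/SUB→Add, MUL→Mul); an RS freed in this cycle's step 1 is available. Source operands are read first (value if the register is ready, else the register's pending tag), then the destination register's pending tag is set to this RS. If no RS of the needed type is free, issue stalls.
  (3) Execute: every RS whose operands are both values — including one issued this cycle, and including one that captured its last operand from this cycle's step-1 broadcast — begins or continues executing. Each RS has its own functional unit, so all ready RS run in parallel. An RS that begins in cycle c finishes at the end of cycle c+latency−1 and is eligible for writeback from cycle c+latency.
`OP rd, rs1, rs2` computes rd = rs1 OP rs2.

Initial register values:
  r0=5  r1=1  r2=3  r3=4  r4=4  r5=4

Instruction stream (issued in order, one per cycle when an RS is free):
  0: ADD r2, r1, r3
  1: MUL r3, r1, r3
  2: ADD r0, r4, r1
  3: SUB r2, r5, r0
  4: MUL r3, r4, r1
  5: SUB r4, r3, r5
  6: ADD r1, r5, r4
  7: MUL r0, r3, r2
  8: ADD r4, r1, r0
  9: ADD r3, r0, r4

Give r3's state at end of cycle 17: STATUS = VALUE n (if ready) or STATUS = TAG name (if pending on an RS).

STATUS = TAG Add2

  c1: issue ADD r2<-Add1  regs: r0:5,r1:1,r2:Add1,r3:4,r4:4,r5:4
  c2: issue MUL r3<-Mul1  regs: r0:5,r1:1,r2:Add1,r3:Mul1,r4:4,r5:4
  c3: CDB Add1=5; issue ADD r0<-Add1  regs: r0:Add1,r1:1,r2:5,r3:Mul1,r4:4,r5:4
  c4: issue SUB r2<-Add2  regs: r0:Add1,r1:1,r2:Add2,r3:Mul1,r4:4,r5:4
  c5: CDB Add1=5; issue MUL r3<-Mul2  regs: r0:5,r1:1,r2:Add2,r3:Mul2,r4:4,r5:4
  c6: CDB Mul1=4; issue SUB r4<-Add1  regs: r0:5,r1:1,r2:Add2,r3:Mul2,r4:Add1,r5:4
  c7: CDB Add2=-1; issue ADD r1<-Add2  regs: r0:5,r1:Add2,r2:-1,r3:Mul2,r4:Add1,r5:4
  c8: issue MUL r0<-Mul1  regs: r0:Mul1,r1:Add2,r2:-1,r3:Mul2,r4:Add1,r5:4
  c9: CDB Mul2=4; stall  regs: r0:Mul1,r1:Add2,r2:-1,r3:4,r4:Add1,r5:4
  c10: stall  regs: r0:Mul1,r1:Add2,r2:-1,r3:4,r4:Add1,r5:4
  c11: CDB Add1=0; issue ADD r4<-Add1  regs: r0:Mul1,r1:Add2,r2:-1,r3:4,r4:Add1,r5:4
  c12: stall  regs: r0:Mul1,r1:Add2,r2:-1,r3:4,r4:Add1,r5:4
  c13: CDB Add2=4; issue ADD r3<-Add2  regs: r0:Mul1,r1:4,r2:-1,r3:Add2,r4:Add1,r5:4
  c14: CDB Mul1=-4  regs: r0:-4,r1:4,r2:-1,r3:Add2,r4:Add1,r5:4
  c15: -  regs: r0:-4,r1:4,r2:-1,r3:Add2,r4:Add1,r5:4
  c16: CDB Add1=0  regs: r0:-4,r1:4,r2:-1,r3:Add2,r4:0,r5:4
  c17: -  regs: r0:-4,r1:4,r2:-1,r3:Add2,r4:0,r5:4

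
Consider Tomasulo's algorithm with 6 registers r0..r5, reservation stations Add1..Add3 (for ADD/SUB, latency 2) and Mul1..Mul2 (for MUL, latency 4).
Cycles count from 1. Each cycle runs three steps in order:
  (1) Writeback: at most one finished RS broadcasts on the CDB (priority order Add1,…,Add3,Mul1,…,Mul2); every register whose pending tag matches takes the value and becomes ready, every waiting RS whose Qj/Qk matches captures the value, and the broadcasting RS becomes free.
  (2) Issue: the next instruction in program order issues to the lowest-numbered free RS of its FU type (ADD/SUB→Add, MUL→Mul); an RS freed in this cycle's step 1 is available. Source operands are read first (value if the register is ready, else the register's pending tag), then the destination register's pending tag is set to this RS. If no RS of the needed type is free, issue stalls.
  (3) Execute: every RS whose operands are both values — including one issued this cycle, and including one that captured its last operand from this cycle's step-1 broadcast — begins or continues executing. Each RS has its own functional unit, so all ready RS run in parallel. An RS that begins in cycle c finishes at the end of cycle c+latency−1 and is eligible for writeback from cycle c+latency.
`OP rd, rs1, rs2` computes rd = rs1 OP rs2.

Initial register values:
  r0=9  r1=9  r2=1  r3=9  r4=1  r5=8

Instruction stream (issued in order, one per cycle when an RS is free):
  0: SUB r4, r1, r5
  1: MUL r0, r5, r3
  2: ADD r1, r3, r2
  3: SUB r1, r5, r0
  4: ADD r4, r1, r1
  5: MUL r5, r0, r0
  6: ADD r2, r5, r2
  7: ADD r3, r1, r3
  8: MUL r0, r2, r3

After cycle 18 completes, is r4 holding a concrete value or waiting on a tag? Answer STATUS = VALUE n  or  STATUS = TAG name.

c1: issue SUB r4<-Add1 | r0:9,r1:9,r2:1,r3:9,r4:Add1,r5:8
c2: issue MUL r0<-Mul1 | r0:Mul1,r1:9,r2:1,r3:9,r4:Add1,r5:8
c3: CDB Add1=1; issue ADD r1<-Add1 | r0:Mul1,r1:Add1,r2:1,r3:9,r4:1,r5:8
c4: issue SUB r1<-Add2 | r0:Mul1,r1:Add2,r2:1,r3:9,r4:1,r5:8
c5: CDB Add1=10; issue ADD r4<-Add1 | r0:Mul1,r1:Add2,r2:1,r3:9,r4:Add1,r5:8
c6: CDB Mul1=72; issue MUL r5<-Mul1 | r0:72,r1:Add2,r2:1,r3:9,r4:Add1,r5:Mul1
c7: issue ADD r2<-Add3 | r0:72,r1:Add2,r2:Add3,r3:9,r4:Add1,r5:Mul1
c8: CDB Add2=-64; issue ADD r3<-Add2 | r0:72,r1:-64,r2:Add3,r3:Add2,r4:Add1,r5:Mul1
c9: issue MUL r0<-Mul2 | r0:Mul2,r1:-64,r2:Add3,r3:Add2,r4:Add1,r5:Mul1
c10: CDB Add1=-128 | r0:Mul2,r1:-64,r2:Add3,r3:Add2,r4:-128,r5:Mul1
c11: CDB Add2=-55 | r0:Mul2,r1:-64,r2:Add3,r3:-55,r4:-128,r5:Mul1
c12: CDB Mul1=5184 | r0:Mul2,r1:-64,r2:Add3,r3:-55,r4:-128,r5:5184
c13: - | r0:Mul2,r1:-64,r2:Add3,r3:-55,r4:-128,r5:5184
c14: CDB Add3=5185 | r0:Mul2,r1:-64,r2:5185,r3:-55,r4:-128,r5:5184
c15: - | r0:Mul2,r1:-64,r2:5185,r3:-55,r4:-128,r5:5184
c16: - | r0:Mul2,r1:-64,r2:5185,r3:-55,r4:-128,r5:5184
c17: - | r0:Mul2,r1:-64,r2:5185,r3:-55,r4:-128,r5:5184
c18: CDB Mul2=-285175 | r0:-285175,r1:-64,r2:5185,r3:-55,r4:-128,r5:5184

STATUS = VALUE -128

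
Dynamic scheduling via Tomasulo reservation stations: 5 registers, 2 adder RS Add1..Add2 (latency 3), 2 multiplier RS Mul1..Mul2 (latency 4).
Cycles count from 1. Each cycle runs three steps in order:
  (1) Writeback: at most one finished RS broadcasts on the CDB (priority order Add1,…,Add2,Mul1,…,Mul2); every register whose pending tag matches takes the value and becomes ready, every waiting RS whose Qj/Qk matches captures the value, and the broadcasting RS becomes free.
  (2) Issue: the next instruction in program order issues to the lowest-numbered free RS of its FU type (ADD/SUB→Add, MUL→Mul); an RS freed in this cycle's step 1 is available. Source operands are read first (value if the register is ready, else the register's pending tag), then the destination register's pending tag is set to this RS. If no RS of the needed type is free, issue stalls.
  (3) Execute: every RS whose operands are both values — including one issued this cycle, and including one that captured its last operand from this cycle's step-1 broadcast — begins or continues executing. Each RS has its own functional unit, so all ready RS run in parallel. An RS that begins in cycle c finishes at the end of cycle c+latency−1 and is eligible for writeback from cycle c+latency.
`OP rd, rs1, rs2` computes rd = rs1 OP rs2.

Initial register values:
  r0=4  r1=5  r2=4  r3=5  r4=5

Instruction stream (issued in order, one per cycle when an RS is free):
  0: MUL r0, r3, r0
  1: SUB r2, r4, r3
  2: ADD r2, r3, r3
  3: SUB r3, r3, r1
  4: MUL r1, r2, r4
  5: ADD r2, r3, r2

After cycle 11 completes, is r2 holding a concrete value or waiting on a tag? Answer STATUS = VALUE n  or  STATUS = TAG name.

c1: issue MUL r0<-Mul1 | r0:Mul1,r1:5,r2:4,r3:5,r4:5
c2: issue SUB r2<-Add1 | r0:Mul1,r1:5,r2:Add1,r3:5,r4:5
c3: issue ADD r2<-Add2 | r0:Mul1,r1:5,r2:Add2,r3:5,r4:5
c4: stall | r0:Mul1,r1:5,r2:Add2,r3:5,r4:5
c5: CDB Add1=0; issue SUB r3<-Add1 | r0:Mul1,r1:5,r2:Add2,r3:Add1,r4:5
c6: CDB Add2=10; issue MUL r1<-Mul2 | r0:Mul1,r1:Mul2,r2:10,r3:Add1,r4:5
c7: CDB Mul1=20; issue ADD r2<-Add2 | r0:20,r1:Mul2,r2:Add2,r3:Add1,r4:5
c8: CDB Add1=0 | r0:20,r1:Mul2,r2:Add2,r3:0,r4:5
c9: - | r0:20,r1:Mul2,r2:Add2,r3:0,r4:5
c10: CDB Mul2=50 | r0:20,r1:50,r2:Add2,r3:0,r4:5
c11: CDB Add2=10 | r0:20,r1:50,r2:10,r3:0,r4:5

STATUS = VALUE 10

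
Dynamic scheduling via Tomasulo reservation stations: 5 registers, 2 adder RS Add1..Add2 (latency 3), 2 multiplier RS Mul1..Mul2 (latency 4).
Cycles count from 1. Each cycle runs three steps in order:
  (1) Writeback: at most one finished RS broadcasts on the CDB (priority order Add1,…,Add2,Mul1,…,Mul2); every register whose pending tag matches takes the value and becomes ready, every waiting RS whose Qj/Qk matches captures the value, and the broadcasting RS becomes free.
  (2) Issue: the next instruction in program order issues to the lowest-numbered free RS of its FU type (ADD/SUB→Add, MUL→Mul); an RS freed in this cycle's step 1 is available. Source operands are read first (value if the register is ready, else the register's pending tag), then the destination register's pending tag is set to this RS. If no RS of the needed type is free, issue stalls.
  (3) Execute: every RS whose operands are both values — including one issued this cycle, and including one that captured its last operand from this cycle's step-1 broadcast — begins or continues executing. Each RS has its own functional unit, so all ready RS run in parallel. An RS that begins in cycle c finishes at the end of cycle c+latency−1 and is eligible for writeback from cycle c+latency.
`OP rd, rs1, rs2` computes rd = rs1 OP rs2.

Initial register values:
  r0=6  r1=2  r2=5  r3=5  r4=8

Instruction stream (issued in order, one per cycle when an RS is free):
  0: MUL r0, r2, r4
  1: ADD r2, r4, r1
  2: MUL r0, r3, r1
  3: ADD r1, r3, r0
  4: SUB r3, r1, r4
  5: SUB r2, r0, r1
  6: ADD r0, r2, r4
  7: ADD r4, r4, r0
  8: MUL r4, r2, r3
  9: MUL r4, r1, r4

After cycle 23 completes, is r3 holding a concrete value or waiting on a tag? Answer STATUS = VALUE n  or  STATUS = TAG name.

STATUS = VALUE 7

c1: issue MUL r0<-Mul1 | r0:Mul1,r1:2,r2:5,r3:5,r4:8
c2: issue ADD r2<-Add1 | r0:Mul1,r1:2,r2:Add1,r3:5,r4:8
c3: issue MUL r0<-Mul2 | r0:Mul2,r1:2,r2:Add1,r3:5,r4:8
c4: issue ADD r1<-Add2 | r0:Mul2,r1:Add2,r2:Add1,r3:5,r4:8
c5: CDB Add1=10; issue SUB r3<-Add1 | r0:Mul2,r1:Add2,r2:10,r3:Add1,r4:8
c6: CDB Mul1=40; stall | r0:Mul2,r1:Add2,r2:10,r3:Add1,r4:8
c7: CDB Mul2=10; stall | r0:10,r1:Add2,r2:10,r3:Add1,r4:8
c8: stall | r0:10,r1:Add2,r2:10,r3:Add1,r4:8
c9: stall | r0:10,r1:Add2,r2:10,r3:Add1,r4:8
c10: CDB Add2=15; issue SUB r2<-Add2 | r0:10,r1:15,r2:Add2,r3:Add1,r4:8
c11: stall | r0:10,r1:15,r2:Add2,r3:Add1,r4:8
c12: stall | r0:10,r1:15,r2:Add2,r3:Add1,r4:8
c13: CDB Add1=7; issue ADD r0<-Add1 | r0:Add1,r1:15,r2:Add2,r3:7,r4:8
c14: CDB Add2=-5; issue ADD r4<-Add2 | r0:Add1,r1:15,r2:-5,r3:7,r4:Add2
c15: issue MUL r4<-Mul1 | r0:Add1,r1:15,r2:-5,r3:7,r4:Mul1
c16: issue MUL r4<-Mul2 | r0:Add1,r1:15,r2:-5,r3:7,r4:Mul2
c17: CDB Add1=3 | r0:3,r1:15,r2:-5,r3:7,r4:Mul2
c18: - | r0:3,r1:15,r2:-5,r3:7,r4:Mul2
c19: CDB Mul1=-35 | r0:3,r1:15,r2:-5,r3:7,r4:Mul2
c20: CDB Add2=11 | r0:3,r1:15,r2:-5,r3:7,r4:Mul2
c21: - | r0:3,r1:15,r2:-5,r3:7,r4:Mul2
c22: - | r0:3,r1:15,r2:-5,r3:7,r4:Mul2
c23: CDB Mul2=-525 | r0:3,r1:15,r2:-5,r3:7,r4:-525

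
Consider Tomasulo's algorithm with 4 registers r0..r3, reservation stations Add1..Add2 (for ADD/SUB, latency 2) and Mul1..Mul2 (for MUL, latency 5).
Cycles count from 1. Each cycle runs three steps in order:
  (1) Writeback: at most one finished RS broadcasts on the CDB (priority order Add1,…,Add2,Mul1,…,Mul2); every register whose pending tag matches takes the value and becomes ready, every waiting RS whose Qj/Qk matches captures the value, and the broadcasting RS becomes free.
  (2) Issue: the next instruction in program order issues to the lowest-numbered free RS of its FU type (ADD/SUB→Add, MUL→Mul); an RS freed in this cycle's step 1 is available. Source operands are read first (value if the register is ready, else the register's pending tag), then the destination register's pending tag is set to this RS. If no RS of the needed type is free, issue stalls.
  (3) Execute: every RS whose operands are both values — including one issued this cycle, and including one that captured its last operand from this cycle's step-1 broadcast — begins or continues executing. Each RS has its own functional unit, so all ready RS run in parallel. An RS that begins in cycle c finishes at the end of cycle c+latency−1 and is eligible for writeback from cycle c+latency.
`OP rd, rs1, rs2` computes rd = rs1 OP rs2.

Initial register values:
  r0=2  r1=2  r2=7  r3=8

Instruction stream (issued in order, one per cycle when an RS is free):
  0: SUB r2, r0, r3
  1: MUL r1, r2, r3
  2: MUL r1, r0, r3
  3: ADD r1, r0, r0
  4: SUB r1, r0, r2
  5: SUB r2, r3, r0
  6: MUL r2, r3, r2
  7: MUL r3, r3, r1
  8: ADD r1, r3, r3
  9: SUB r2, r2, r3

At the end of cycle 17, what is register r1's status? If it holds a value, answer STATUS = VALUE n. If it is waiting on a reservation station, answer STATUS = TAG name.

c1: issue SUB r2<-Add1 | r0:2,r1:2,r2:Add1,r3:8
c2: issue MUL r1<-Mul1 | r0:2,r1:Mul1,r2:Add1,r3:8
c3: CDB Add1=-6; issue MUL r1<-Mul2 | r0:2,r1:Mul2,r2:-6,r3:8
c4: issue ADD r1<-Add1 | r0:2,r1:Add1,r2:-6,r3:8
c5: issue SUB r1<-Add2 | r0:2,r1:Add2,r2:-6,r3:8
c6: CDB Add1=4; issue SUB r2<-Add1 | r0:2,r1:Add2,r2:Add1,r3:8
c7: CDB Add2=8; stall | r0:2,r1:8,r2:Add1,r3:8
c8: CDB Add1=6; stall | r0:2,r1:8,r2:6,r3:8
c9: CDB Mul1=-48; issue MUL r2<-Mul1 | r0:2,r1:8,r2:Mul1,r3:8
c10: CDB Mul2=16; issue MUL r3<-Mul2 | r0:2,r1:8,r2:Mul1,r3:Mul2
c11: issue ADD r1<-Add1 | r0:2,r1:Add1,r2:Mul1,r3:Mul2
c12: issue SUB r2<-Add2 | r0:2,r1:Add1,r2:Add2,r3:Mul2
c13: - | r0:2,r1:Add1,r2:Add2,r3:Mul2
c14: CDB Mul1=48 | r0:2,r1:Add1,r2:Add2,r3:Mul2
c15: CDB Mul2=64 | r0:2,r1:Add1,r2:Add2,r3:64
c16: - | r0:2,r1:Add1,r2:Add2,r3:64
c17: CDB Add1=128 | r0:2,r1:128,r2:Add2,r3:64

STATUS = VALUE 128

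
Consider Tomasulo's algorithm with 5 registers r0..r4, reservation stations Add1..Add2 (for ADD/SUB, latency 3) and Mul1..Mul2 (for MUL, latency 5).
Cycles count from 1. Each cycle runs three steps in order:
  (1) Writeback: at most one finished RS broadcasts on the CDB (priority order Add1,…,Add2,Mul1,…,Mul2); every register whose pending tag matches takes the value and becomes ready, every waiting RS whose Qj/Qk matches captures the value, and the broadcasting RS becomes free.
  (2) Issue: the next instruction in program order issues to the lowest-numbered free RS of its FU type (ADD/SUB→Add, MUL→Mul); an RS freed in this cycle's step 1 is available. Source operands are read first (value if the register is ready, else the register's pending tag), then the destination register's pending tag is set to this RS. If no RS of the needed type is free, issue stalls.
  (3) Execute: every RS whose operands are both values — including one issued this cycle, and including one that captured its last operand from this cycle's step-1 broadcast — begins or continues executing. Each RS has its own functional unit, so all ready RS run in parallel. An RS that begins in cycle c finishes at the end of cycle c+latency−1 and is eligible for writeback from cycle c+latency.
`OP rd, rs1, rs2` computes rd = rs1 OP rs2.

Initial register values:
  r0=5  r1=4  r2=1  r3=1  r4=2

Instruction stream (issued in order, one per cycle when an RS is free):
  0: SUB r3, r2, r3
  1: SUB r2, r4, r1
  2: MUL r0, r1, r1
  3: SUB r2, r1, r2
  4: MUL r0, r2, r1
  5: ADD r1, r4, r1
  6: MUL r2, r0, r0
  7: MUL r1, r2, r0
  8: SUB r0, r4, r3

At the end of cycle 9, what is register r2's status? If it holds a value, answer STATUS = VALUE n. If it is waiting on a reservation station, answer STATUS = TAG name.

STATUS = VALUE 6

  c1: issue SUB r3<-Add1  regs: r0:5,r1:4,r2:1,r3:Add1,r4:2
  c2: issue SUB r2<-Add2  regs: r0:5,r1:4,r2:Add2,r3:Add1,r4:2
  c3: issue MUL r0<-Mul1  regs: r0:Mul1,r1:4,r2:Add2,r3:Add1,r4:2
  c4: CDB Add1=0; issue SUB r2<-Add1  regs: r0:Mul1,r1:4,r2:Add1,r3:0,r4:2
  c5: CDB Add2=-2; issue MUL r0<-Mul2  regs: r0:Mul2,r1:4,r2:Add1,r3:0,r4:2
  c6: issue ADD r1<-Add2  regs: r0:Mul2,r1:Add2,r2:Add1,r3:0,r4:2
  c7: stall  regs: r0:Mul2,r1:Add2,r2:Add1,r3:0,r4:2
  c8: CDB Add1=6; stall  regs: r0:Mul2,r1:Add2,r2:6,r3:0,r4:2
  c9: CDB Add2=6; stall  regs: r0:Mul2,r1:6,r2:6,r3:0,r4:2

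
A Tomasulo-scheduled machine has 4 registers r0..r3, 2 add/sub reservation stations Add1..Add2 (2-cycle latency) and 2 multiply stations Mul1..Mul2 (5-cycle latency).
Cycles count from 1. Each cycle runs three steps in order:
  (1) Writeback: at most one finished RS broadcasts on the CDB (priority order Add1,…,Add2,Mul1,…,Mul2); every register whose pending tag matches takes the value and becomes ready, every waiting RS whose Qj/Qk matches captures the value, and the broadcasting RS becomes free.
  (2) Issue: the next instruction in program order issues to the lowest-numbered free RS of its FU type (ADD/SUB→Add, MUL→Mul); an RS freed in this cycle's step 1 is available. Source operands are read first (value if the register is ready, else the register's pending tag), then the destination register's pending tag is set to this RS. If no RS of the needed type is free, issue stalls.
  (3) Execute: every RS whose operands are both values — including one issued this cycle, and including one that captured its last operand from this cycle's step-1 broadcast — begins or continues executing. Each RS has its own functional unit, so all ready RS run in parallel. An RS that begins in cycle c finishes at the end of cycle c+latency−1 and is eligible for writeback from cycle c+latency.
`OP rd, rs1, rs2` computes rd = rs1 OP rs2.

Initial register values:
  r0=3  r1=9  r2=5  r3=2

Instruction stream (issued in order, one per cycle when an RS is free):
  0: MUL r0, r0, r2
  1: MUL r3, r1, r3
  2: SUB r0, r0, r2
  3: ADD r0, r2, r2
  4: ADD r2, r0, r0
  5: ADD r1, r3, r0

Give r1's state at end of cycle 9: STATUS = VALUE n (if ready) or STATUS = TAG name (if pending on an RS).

c1: issue MUL r0<-Mul1 | r0:Mul1,r1:9,r2:5,r3:2
c2: issue MUL r3<-Mul2 | r0:Mul1,r1:9,r2:5,r3:Mul2
c3: issue SUB r0<-Add1 | r0:Add1,r1:9,r2:5,r3:Mul2
c4: issue ADD r0<-Add2 | r0:Add2,r1:9,r2:5,r3:Mul2
c5: stall | r0:Add2,r1:9,r2:5,r3:Mul2
c6: CDB Add2=10; issue ADD r2<-Add2 | r0:10,r1:9,r2:Add2,r3:Mul2
c7: CDB Mul1=15; stall | r0:10,r1:9,r2:Add2,r3:Mul2
c8: CDB Add2=20; issue ADD r1<-Add2 | r0:10,r1:Add2,r2:20,r3:Mul2
c9: CDB Add1=10 | r0:10,r1:Add2,r2:20,r3:Mul2

STATUS = TAG Add2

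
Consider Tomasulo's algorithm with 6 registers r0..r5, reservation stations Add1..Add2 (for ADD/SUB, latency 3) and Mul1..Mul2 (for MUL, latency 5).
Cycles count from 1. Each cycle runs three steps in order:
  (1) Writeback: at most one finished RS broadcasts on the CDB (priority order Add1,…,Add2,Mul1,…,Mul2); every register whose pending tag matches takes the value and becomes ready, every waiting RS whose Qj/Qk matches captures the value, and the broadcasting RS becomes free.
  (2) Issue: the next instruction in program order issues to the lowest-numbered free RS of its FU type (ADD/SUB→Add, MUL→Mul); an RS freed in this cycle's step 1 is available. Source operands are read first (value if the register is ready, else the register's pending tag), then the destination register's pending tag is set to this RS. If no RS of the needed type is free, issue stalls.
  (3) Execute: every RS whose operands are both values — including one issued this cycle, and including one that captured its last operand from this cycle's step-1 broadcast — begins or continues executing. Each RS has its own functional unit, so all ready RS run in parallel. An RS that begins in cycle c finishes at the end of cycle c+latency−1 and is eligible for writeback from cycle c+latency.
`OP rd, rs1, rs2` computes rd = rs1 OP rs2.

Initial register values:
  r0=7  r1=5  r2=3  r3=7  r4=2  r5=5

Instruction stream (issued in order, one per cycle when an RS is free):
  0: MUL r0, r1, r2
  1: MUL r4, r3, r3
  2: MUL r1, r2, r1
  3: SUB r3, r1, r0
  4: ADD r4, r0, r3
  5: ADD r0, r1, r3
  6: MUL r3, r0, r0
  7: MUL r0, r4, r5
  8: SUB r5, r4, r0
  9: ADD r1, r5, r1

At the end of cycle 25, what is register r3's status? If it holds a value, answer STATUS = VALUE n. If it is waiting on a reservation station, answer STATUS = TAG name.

c1: issue MUL r0<-Mul1 | r0:Mul1,r1:5,r2:3,r3:7,r4:2,r5:5
c2: issue MUL r4<-Mul2 | r0:Mul1,r1:5,r2:3,r3:7,r4:Mul2,r5:5
c3: stall | r0:Mul1,r1:5,r2:3,r3:7,r4:Mul2,r5:5
c4: stall | r0:Mul1,r1:5,r2:3,r3:7,r4:Mul2,r5:5
c5: stall | r0:Mul1,r1:5,r2:3,r3:7,r4:Mul2,r5:5
c6: CDB Mul1=15; issue MUL r1<-Mul1 | r0:15,r1:Mul1,r2:3,r3:7,r4:Mul2,r5:5
c7: CDB Mul2=49; issue SUB r3<-Add1 | r0:15,r1:Mul1,r2:3,r3:Add1,r4:49,r5:5
c8: issue ADD r4<-Add2 | r0:15,r1:Mul1,r2:3,r3:Add1,r4:Add2,r5:5
c9: stall | r0:15,r1:Mul1,r2:3,r3:Add1,r4:Add2,r5:5
c10: stall | r0:15,r1:Mul1,r2:3,r3:Add1,r4:Add2,r5:5
c11: CDB Mul1=15; stall | r0:15,r1:15,r2:3,r3:Add1,r4:Add2,r5:5
c12: stall | r0:15,r1:15,r2:3,r3:Add1,r4:Add2,r5:5
c13: stall | r0:15,r1:15,r2:3,r3:Add1,r4:Add2,r5:5
c14: CDB Add1=0; issue ADD r0<-Add1 | r0:Add1,r1:15,r2:3,r3:0,r4:Add2,r5:5
c15: issue MUL r3<-Mul1 | r0:Add1,r1:15,r2:3,r3:Mul1,r4:Add2,r5:5
c16: issue MUL r0<-Mul2 | r0:Mul2,r1:15,r2:3,r3:Mul1,r4:Add2,r5:5
c17: CDB Add1=15; issue SUB r5<-Add1 | r0:Mul2,r1:15,r2:3,r3:Mul1,r4:Add2,r5:Add1
c18: CDB Add2=15; issue ADD r1<-Add2 | r0:Mul2,r1:Add2,r2:3,r3:Mul1,r4:15,r5:Add1
c19: - | r0:Mul2,r1:Add2,r2:3,r3:Mul1,r4:15,r5:Add1
c20: - | r0:Mul2,r1:Add2,r2:3,r3:Mul1,r4:15,r5:Add1
c21: - | r0:Mul2,r1:Add2,r2:3,r3:Mul1,r4:15,r5:Add1
c22: CDB Mul1=225 | r0:Mul2,r1:Add2,r2:3,r3:225,r4:15,r5:Add1
c23: CDB Mul2=75 | r0:75,r1:Add2,r2:3,r3:225,r4:15,r5:Add1
c24: - | r0:75,r1:Add2,r2:3,r3:225,r4:15,r5:Add1
c25: - | r0:75,r1:Add2,r2:3,r3:225,r4:15,r5:Add1

STATUS = VALUE 225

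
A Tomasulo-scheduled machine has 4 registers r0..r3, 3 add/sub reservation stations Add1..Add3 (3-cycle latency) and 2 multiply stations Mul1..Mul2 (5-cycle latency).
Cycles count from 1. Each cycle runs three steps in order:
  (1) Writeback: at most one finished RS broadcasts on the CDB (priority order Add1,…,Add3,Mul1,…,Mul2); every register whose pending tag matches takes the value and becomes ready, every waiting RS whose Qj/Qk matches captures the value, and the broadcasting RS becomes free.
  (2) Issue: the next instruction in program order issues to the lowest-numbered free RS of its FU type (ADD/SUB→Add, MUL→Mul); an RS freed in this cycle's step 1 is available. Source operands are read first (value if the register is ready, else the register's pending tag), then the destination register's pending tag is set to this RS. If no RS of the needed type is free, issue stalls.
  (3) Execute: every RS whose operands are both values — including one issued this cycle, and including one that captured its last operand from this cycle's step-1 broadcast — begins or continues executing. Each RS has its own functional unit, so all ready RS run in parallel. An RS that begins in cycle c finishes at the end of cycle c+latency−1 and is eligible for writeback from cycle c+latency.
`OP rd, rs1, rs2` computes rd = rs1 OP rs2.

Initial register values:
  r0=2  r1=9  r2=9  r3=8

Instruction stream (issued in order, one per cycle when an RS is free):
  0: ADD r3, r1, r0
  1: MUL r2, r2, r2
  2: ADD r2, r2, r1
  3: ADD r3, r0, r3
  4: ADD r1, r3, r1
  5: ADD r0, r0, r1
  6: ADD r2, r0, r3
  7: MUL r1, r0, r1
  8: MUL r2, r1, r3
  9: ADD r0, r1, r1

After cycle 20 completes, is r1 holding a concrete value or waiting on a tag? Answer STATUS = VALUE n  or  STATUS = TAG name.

c1: issue ADD r3<-Add1 | r0:2,r1:9,r2:9,r3:Add1
c2: issue MUL r2<-Mul1 | r0:2,r1:9,r2:Mul1,r3:Add1
c3: issue ADD r2<-Add2 | r0:2,r1:9,r2:Add2,r3:Add1
c4: CDB Add1=11; issue ADD r3<-Add1 | r0:2,r1:9,r2:Add2,r3:Add1
c5: issue ADD r1<-Add3 | r0:2,r1:Add3,r2:Add2,r3:Add1
c6: stall | r0:2,r1:Add3,r2:Add2,r3:Add1
c7: CDB Add1=13; issue ADD r0<-Add1 | r0:Add1,r1:Add3,r2:Add2,r3:13
c8: CDB Mul1=81; stall | r0:Add1,r1:Add3,r2:Add2,r3:13
c9: stall | r0:Add1,r1:Add3,r2:Add2,r3:13
c10: CDB Add3=22; issue ADD r2<-Add3 | r0:Add1,r1:22,r2:Add3,r3:13
c11: CDB Add2=90; issue MUL r1<-Mul1 | r0:Add1,r1:Mul1,r2:Add3,r3:13
c12: issue MUL r2<-Mul2 | r0:Add1,r1:Mul1,r2:Mul2,r3:13
c13: CDB Add1=24; issue ADD r0<-Add1 | r0:Add1,r1:Mul1,r2:Mul2,r3:13
c14: - | r0:Add1,r1:Mul1,r2:Mul2,r3:13
c15: - | r0:Add1,r1:Mul1,r2:Mul2,r3:13
c16: CDB Add3=37 | r0:Add1,r1:Mul1,r2:Mul2,r3:13
c17: - | r0:Add1,r1:Mul1,r2:Mul2,r3:13
c18: CDB Mul1=528 | r0:Add1,r1:528,r2:Mul2,r3:13
c19: - | r0:Add1,r1:528,r2:Mul2,r3:13
c20: - | r0:Add1,r1:528,r2:Mul2,r3:13

STATUS = VALUE 528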